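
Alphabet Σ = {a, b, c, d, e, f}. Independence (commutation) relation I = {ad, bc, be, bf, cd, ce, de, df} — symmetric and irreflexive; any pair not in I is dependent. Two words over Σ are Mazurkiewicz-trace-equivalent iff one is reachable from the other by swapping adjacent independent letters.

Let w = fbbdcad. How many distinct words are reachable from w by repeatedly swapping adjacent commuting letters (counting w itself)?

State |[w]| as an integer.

drop 0:f onto floor
drop 1:b onto floor
drop 2:b onto {1:b}
drop 3:d onto {2:b}
drop 4:c onto {0:f}
drop 5:a onto {2:b, 4:c}
drop 6:d onto {3:d}
ground layer = {0:f, 1:b}
drop-orders for the pieces not yet dropped (sum over which currently-grounded one goes next):
  1 to go: {5} 1  {6} 1
  2 to go: {3,6} 1  {4,5} 1  {5,6} 2
  3 to go: {0,4,5} 1  {3,5,6} 3  {4,5,6} 3
  4 to go: {0,4,5,6} 4  {2,3,5,6} 3  {3,4,5,6} 6
  5 to go: {0,3,4,5,6} 10  {1,2,3,5,6} 3  {2,3,4,5,6} 9
  if 0:f drops first: 12 orders
  if 1:b drops first: 19 orders
heap linearizations: 31

31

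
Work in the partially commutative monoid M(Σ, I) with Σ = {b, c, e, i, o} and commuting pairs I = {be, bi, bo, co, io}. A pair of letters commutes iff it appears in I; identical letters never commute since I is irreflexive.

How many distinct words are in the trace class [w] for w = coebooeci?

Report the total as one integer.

#0=c has no predecessor
#1=o has no predecessor
#2=e depends on [0:c, 1:o]
#3=b depends on [0:c]
#4=o depends on [2:e]
#5=o depends on [4:o]
#6=e depends on [5:o]
#7=c depends on [3:b, 6:e]
#8=i depends on [7:c]
sources: [0:c, 1:o]
N(rest) = Σ N(rest − s) over sources s of rest; N(one piece) = 1:
  size 1 → [8]=1
  size 2 → [7,8]=1
  size 3 → [3,7,8]=1  [6,7,8]=1
  size 4 → [3,6,7,8]=2  [5,6,7,8]=1
  size 5 → [3,5,6,7,8]=3  [4,5,6,7,8]=1
  size 6 → [2,4,5,6,7,8]=1  [3,4,5,6,7,8]=4
  size 7 → [1,2,4,5,6,7,8]=1  [2,3,4,5,6,7,8]=5
  first=0(c) contributes 6
  first=1(o) contributes 5
|[w]| = 11

11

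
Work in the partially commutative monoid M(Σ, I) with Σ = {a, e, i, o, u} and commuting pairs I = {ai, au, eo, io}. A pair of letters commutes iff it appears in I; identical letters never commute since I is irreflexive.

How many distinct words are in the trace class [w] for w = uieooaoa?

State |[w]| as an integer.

6

drop 0:u onto floor
drop 1:i onto {0:u}
drop 2:e onto {1:i}
drop 3:o onto {0:u}
drop 4:o onto {3:o}
drop 5:a onto {2:e, 4:o}
drop 6:o onto {5:a}
drop 7:a onto {6:o}
ground layer = {0:u}
drop-orders for the pieces not yet dropped (sum over which currently-grounded one goes next):
  1 to go: {7} 1
  2 to go: {6,7} 1
  3 to go: {5,6,7} 1
  4 to go: {2,5,6,7} 1  {4,5,6,7} 1
  5 to go: {1,2,5,6,7} 1  {2,4,5,6,7} 2  {3,4,5,6,7} 1
  6 to go: {1,2,4,5,6,7} 3  {2,3,4,5,6,7} 3
  if 0:u drops first: 6 orders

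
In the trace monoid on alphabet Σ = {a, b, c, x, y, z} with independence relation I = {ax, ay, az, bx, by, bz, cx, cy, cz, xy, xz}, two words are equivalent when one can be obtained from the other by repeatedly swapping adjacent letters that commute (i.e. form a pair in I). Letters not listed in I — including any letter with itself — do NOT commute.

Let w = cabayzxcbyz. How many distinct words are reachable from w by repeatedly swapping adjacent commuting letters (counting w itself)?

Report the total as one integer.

piece 0:c — minimal
piece 1:a rests on {0:c}
piece 2:b rests on {1:a}
piece 3:a rests on {2:b}
piece 4:y — minimal
piece 5:z rests on {4:y}
piece 6:x — minimal
piece 7:c rests on {3:a}
piece 8:b rests on {7:c}
piece 9:y rests on {5:z}
piece 10:z rests on {9:y}
minimal pieces: {0:c, 4:y, 6:x}
ways to finish when only these pieces remain (= sum over removing one remaining piece with nothing left below it):
  1 left: {6}→1  {8}→1  {10}→1
  2 left: {6,8}→2  {6,10}→2  {7,8}→1  {8,10}→2  {9,10}→1
  3 left: {3,7,8}→1  {5,9,10}→1  {6,7,8}→3  {6,8,10}→6  {6,9,10}→3  {7,8,10}→3  {8,9,10}→3
  4 left: {2,3,7,8}→1  {3,6,7,8}→4  {3,7,8,10}→4  {4,5,9,10}→1  {5,6,9,10}→4  {5,8,9,10}→4  {6,7,8,10}→12  {6,8,9,10}→12  {7,8,9,10}→6
  5 left: {1,2,3,7,8}→1  {2,3,6,7,8}→5  {2,3,7,8,10}→5  {3,6,7,8,10}→20  {3,7,8,9,10}→10  {4,5,6,9,10}→5  {4,5,8,9,10}→5  {5,6,8,9,10}→20  {5,7,8,9,10}→10  {6,7,8,9,10}→30
  6 left: {0,1,2,3,7,8}→1  {1,2,3,6,7,8}→6  {1,2,3,7,8,10}→6  {2,3,6,7,8,10}→30  {2,3,7,8,9,10}→15  {3,5,7,8,9,10}→20  {3,6,7,8,9,10}→60  {4,5,6,8,9,10}→30  {4,5,7,8,9,10}→15  {5,6,7,8,9,10}→60
  7 left: {0,1,2,3,6,7,8}→7  {0,1,2,3,7,8,10}→7  {1,2,3,6,7,8,10}→42  {1,2,3,7,8,9,10}→21  {2,3,5,7,8,9,10}→35  {2,3,6,7,8,9,10}→105  {3,4,5,7,8,9,10}→35  {3,5,6,7,8,9,10}→140  {4,5,6,7,8,9,10}→105
  8 left: {0,1,2,3,6,7,8,10}→56  {0,1,2,3,7,8,9,10}→28  {1,2,3,5,7,8,9,10}→56  {1,2,3,6,7,8,9,10}→168  {2,3,4,5,7,8,9,10}→70  {2,3,5,6,7,8,9,10}→280  {3,4,5,6,7,8,9,10}→280
  9 left: {0,1,2,3,5,7,8,9,10}→84  {0,1,2,3,6,7,8,9,10}→252  {1,2,3,4,5,7,8,9,10}→126  {1,2,3,5,6,7,8,9,10}→504  {2,3,4,5,6,7,8,9,10}→630
  placing 0:c first → 1260 extensions
  placing 4:y first → 840 extensions
  placing 6:x first → 210 extensions
total linear extensions = 2310

2310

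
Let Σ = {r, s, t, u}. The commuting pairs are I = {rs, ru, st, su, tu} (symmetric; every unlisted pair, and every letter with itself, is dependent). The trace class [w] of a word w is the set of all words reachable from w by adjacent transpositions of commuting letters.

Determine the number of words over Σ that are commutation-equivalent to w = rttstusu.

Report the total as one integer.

420

drop 0:r onto floor
drop 1:t onto {0:r}
drop 2:t onto {1:t}
drop 3:s onto floor
drop 4:t onto {2:t}
drop 5:u onto floor
drop 6:s onto {3:s}
drop 7:u onto {5:u}
ground layer = {0:r, 3:s, 5:u}
drop-orders for the pieces not yet dropped (sum over which currently-grounded one goes next):
  1 to go: {4} 1  {6} 1  {7} 1
  2 to go: {2,4} 1  {3,6} 1  {4,6} 2  {4,7} 2  {5,7} 1  {6,7} 2
  3 to go: {1,2,4} 1  {2,4,6} 3  {2,4,7} 3  {3,4,6} 3  {3,6,7} 3  {4,5,7} 3  {4,6,7} 6  {5,6,7} 3
  4 to go: {0,1,2,4} 1  {1,2,4,6} 4  {1,2,4,7} 4  {2,3,4,6} 6  {2,4,5,7} 6  {2,4,6,7} 12  {3,4,6,7} 12  {3,5,6,7} 6  {4,5,6,7} 12
  5 to go: {0,1,2,4,6} 5  {0,1,2,4,7} 5  {1,2,3,4,6} 10  {1,2,4,5,7} 10  {1,2,4,6,7} 20  {2,3,4,6,7} 30  {2,4,5,6,7} 30  {3,4,5,6,7} 30
  6 to go: {0,1,2,3,4,6} 15  {0,1,2,4,5,7} 15  {0,1,2,4,6,7} 30  {1,2,3,4,6,7} 60  {1,2,4,5,6,7} 60  {2,3,4,5,6,7} 90
  if 0:r drops first: 210 orders
  if 3:s drops first: 105 orders
  if 5:u drops first: 105 orders
heap linearizations: 420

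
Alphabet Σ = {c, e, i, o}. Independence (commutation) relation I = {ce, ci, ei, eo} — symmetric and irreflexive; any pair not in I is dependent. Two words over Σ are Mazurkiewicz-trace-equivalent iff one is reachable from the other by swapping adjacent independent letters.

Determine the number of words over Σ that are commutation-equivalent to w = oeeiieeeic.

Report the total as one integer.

drop 0:o onto floor
drop 1:e onto floor
drop 2:e onto {1:e}
drop 3:i onto {0:o}
drop 4:i onto {3:i}
drop 5:e onto {2:e}
drop 6:e onto {5:e}
drop 7:e onto {6:e}
drop 8:i onto {4:i}
drop 9:c onto {0:o}
ground layer = {0:o, 1:e}
drop-orders for the pieces not yet dropped (sum over which currently-grounded one goes next):
  1 to go: {7} 1  {8} 1  {9} 1
  2 to go: {4,8} 1  {6,7} 1  {7,8} 2  {7,9} 2  {8,9} 2
  3 to go: {3,4,8} 1  {4,7,8} 3  {4,8,9} 3  {5,6,7} 1  {6,7,8} 3  {6,7,9} 3  {7,8,9} 6
  4 to go: {2,5,6,7} 1  {3,4,7,8} 4  {3,4,8,9} 4  {4,6,7,8} 6  {4,7,8,9} 12  {5,6,7,8} 4  {5,6,7,9} 4  {6,7,8,9} 12
  5 to go: {0,3,4,8,9} 4  {1,2,5,6,7} 1  {2,5,6,7,8} 5  {2,5,6,7,9} 5  {3,4,6,7,8} 10  {3,4,7,8,9} 20  {4,5,6,7,8} 10  {4,6,7,8,9} 30  {5,6,7,8,9} 20
  6 to go: {0,3,4,7,8,9} 24  {1,2,5,6,7,8} 6  {1,2,5,6,7,9} 6  {2,4,5,6,7,8} 15  {2,5,6,7,8,9} 30  {3,4,5,6,7,8} 20  {3,4,6,7,8,9} 60  {4,5,6,7,8,9} 60
  7 to go: {0,3,4,6,7,8,9} 84  {1,2,4,5,6,7,8} 21  {1,2,5,6,7,8,9} 42  {2,3,4,5,6,7,8} 35  {2,4,5,6,7,8,9} 105  {3,4,5,6,7,8,9} 140
  8 to go: {0,3,4,5,6,7,8,9} 224  {1,2,3,4,5,6,7,8} 56  {1,2,4,5,6,7,8,9} 168  {2,3,4,5,6,7,8,9} 280
  if 0:o drops first: 504 orders
  if 1:e drops first: 504 orders
heap linearizations: 1008

1008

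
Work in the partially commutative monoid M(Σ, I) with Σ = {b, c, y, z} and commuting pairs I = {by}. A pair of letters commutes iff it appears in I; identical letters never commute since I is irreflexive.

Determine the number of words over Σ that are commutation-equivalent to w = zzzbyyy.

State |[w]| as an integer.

4

drop 0:z onto floor
drop 1:z onto {0:z}
drop 2:z onto {1:z}
drop 3:b onto {2:z}
drop 4:y onto {2:z}
drop 5:y onto {4:y}
drop 6:y onto {5:y}
ground layer = {0:z}
drop-orders for the pieces not yet dropped (sum over which currently-grounded one goes next):
  1 to go: {3} 1  {6} 1
  2 to go: {3,6} 2  {5,6} 1
  3 to go: {3,5,6} 3  {4,5,6} 1
  4 to go: {3,4,5,6} 4
  5 to go: {2,3,4,5,6} 4
  if 0:z drops first: 4 orders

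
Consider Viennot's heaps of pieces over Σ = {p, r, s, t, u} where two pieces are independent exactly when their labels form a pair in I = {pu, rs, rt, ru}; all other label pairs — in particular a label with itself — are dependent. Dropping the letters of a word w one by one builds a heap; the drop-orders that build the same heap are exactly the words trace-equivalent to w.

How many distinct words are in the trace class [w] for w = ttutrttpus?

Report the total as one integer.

#0=t has no predecessor
#1=t depends on [0:t]
#2=u depends on [1:t]
#3=t depends on [2:u]
#4=r has no predecessor
#5=t depends on [3:t]
#6=t depends on [5:t]
#7=p depends on [4:r, 6:t]
#8=u depends on [6:t]
#9=s depends on [7:p, 8:u]
sources: [0:t, 4:r]
N(rest) = Σ N(rest − s) over sources s of rest; N(one piece) = 1:
  size 1 → [9]=1
  size 2 → [7,9]=1  [8,9]=1
  size 3 → [4,7,9]=1  [7,8,9]=2
  size 4 → [4,7,8,9]=3  [6,7,8,9]=2
  size 5 → [4,6,7,8,9]=5  [5,6,7,8,9]=2
  size 6 → [3,5,6,7,8,9]=2  [4,5,6,7,8,9]=7
  size 7 → [2,3,5,6,7,8,9]=2  [3,4,5,6,7,8,9]=9
  size 8 → [1,2,3,5,6,7,8,9]=2  [2,3,4,5,6,7,8,9]=11
  first=0(t) contributes 13
  first=4(r) contributes 2
|[w]| = 15

15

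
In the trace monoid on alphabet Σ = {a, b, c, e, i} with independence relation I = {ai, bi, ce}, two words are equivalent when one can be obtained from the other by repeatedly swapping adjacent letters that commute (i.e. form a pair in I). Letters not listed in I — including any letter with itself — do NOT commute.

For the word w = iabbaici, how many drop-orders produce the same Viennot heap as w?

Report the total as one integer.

drop 0:i onto floor
drop 1:a onto floor
drop 2:b onto {1:a}
drop 3:b onto {2:b}
drop 4:a onto {3:b}
drop 5:i onto {0:i}
drop 6:c onto {4:a, 5:i}
drop 7:i onto {6:c}
ground layer = {0:i, 1:a}
drop-orders for the pieces not yet dropped (sum over which currently-grounded one goes next):
  1 to go: {7} 1
  2 to go: {6,7} 1
  3 to go: {4,6,7} 1  {5,6,7} 1
  4 to go: {0,5,6,7} 1  {3,4,6,7} 1  {4,5,6,7} 2
  5 to go: {0,4,5,6,7} 3  {2,3,4,6,7} 1  {3,4,5,6,7} 3
  6 to go: {0,3,4,5,6,7} 6  {1,2,3,4,6,7} 1  {2,3,4,5,6,7} 4
  if 0:i drops first: 5 orders
  if 1:a drops first: 10 orders
heap linearizations: 15

15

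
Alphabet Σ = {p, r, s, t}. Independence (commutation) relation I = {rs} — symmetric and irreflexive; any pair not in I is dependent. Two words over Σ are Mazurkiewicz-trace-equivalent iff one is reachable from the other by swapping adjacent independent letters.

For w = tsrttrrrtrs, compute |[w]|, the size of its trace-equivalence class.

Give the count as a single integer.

#0=t has no predecessor
#1=s depends on [0:t]
#2=r depends on [0:t]
#3=t depends on [1:s, 2:r]
#4=t depends on [3:t]
#5=r depends on [4:t]
#6=r depends on [5:r]
#7=r depends on [6:r]
#8=t depends on [7:r]
#9=r depends on [8:t]
#10=s depends on [8:t]
sources: [0:t]
N(rest) = Σ N(rest − s) over sources s of rest; N(one piece) = 1:
  size 1 → [9]=1  [10]=1
  size 2 → [9,10]=2
  size 3 → [8,9,10]=2
  size 4 → [7,8,9,10]=2
  size 5 → [6,7,8,9,10]=2
  size 6 → [5,6,7,8,9,10]=2
  size 7 → [4,5,6,7,8,9,10]=2
  size 8 → [3,4,5,6,7,8,9,10]=2
  size 9 → [1,3,4,5,6,7,8,9,10]=2  [2,3,4,5,6,7,8,9,10]=2
  first=0(t) contributes 4

4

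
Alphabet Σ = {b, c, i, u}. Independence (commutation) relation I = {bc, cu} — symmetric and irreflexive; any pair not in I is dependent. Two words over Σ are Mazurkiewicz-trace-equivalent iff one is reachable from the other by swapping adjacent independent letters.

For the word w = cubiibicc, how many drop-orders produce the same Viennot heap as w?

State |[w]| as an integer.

3

#0=c has no predecessor
#1=u has no predecessor
#2=b depends on [1:u]
#3=i depends on [0:c, 2:b]
#4=i depends on [3:i]
#5=b depends on [4:i]
#6=i depends on [5:b]
#7=c depends on [6:i]
#8=c depends on [7:c]
sources: [0:c, 1:u]
N(rest) = Σ N(rest − s) over sources s of rest; N(one piece) = 1:
  size 1 → [8]=1
  size 2 → [7,8]=1
  size 3 → [6,7,8]=1
  size 4 → [5,6,7,8]=1
  size 5 → [4,5,6,7,8]=1
  size 6 → [3,4,5,6,7,8]=1
  size 7 → [0,3,4,5,6,7,8]=1  [2,3,4,5,6,7,8]=1
  first=0(c) contributes 1
  first=1(u) contributes 2
|[w]| = 3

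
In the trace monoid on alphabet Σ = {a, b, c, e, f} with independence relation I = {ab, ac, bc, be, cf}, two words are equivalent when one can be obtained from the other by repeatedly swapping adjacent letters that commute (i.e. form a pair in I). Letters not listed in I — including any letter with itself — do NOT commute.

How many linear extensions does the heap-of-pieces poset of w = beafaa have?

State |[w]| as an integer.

0(b) covers ∅
1(e) covers ∅
2(a) covers 1:e
3(f) covers 0:b, 2:a
4(a) covers 3:f
5(a) covers 4:a
floor of heap: 0:b, 1:e
completions by unplaced set U, small U first (add the entries for U minus each lowest piece of U):
  |U|=1: {5}:1
  |U|=2: {4,5}:1
  |U|=3: {3,4,5}:1
  |U|=4: {0,3,4,5}:1  {2,3,4,5}:1
  start at 0(b): 1
  start at 1(e): 2
sum over floor = 3

3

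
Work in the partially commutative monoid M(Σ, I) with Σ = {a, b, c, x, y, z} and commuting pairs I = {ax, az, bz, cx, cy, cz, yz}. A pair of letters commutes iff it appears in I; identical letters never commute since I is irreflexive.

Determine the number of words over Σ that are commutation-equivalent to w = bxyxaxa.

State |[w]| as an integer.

#0=b has no predecessor
#1=x depends on [0:b]
#2=y depends on [1:x]
#3=x depends on [2:y]
#4=a depends on [2:y]
#5=x depends on [3:x]
#6=a depends on [4:a]
sources: [0:b]
N(rest) = Σ N(rest − s) over sources s of rest; N(one piece) = 1:
  size 1 → [5]=1  [6]=1
  size 2 → [3,5]=1  [4,6]=1  [5,6]=2
  size 3 → [3,5,6]=3  [4,5,6]=3
  size 4 → [3,4,5,6]=6
  size 5 → [2,3,4,5,6]=6
  first=0(b) contributes 6

6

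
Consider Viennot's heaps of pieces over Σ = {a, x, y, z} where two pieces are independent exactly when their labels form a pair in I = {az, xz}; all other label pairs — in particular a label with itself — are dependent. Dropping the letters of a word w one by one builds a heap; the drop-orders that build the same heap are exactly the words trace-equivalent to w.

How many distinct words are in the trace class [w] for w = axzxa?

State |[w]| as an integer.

piece 0:a — minimal
piece 1:x rests on {0:a}
piece 2:z — minimal
piece 3:x rests on {1:x}
piece 4:a rests on {3:x}
minimal pieces: {0:a, 2:z}
ways to finish when only these pieces remain (= sum over removing one remaining piece with nothing left below it):
  1 left: {2}→1  {4}→1
  2 left: {2,4}→2  {3,4}→1
  3 left: {1,3,4}→1  {2,3,4}→3
  placing 0:a first → 4 extensions
  placing 2:z first → 1 extensions
total linear extensions = 5

5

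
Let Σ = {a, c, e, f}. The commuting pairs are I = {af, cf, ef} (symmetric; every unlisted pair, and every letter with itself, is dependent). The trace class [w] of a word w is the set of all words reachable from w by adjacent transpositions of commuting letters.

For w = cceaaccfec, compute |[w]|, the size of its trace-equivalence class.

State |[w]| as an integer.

10

piece 0:c — minimal
piece 1:c rests on {0:c}
piece 2:e rests on {1:c}
piece 3:a rests on {2:e}
piece 4:a rests on {3:a}
piece 5:c rests on {4:a}
piece 6:c rests on {5:c}
piece 7:f — minimal
piece 8:e rests on {6:c}
piece 9:c rests on {8:e}
minimal pieces: {0:c, 7:f}
ways to finish when only these pieces remain (= sum over removing one remaining piece with nothing left below it):
  1 left: {7}→1  {9}→1
  2 left: {7,9}→2  {8,9}→1
  3 left: {6,8,9}→1  {7,8,9}→3
  4 left: {5,6,8,9}→1  {6,7,8,9}→4
  5 left: {4,5,6,8,9}→1  {5,6,7,8,9}→5
  6 left: {3,4,5,6,8,9}→1  {4,5,6,7,8,9}→6
  7 left: {2,3,4,5,6,8,9}→1  {3,4,5,6,7,8,9}→7
  8 left: {1,2,3,4,5,6,8,9}→1  {2,3,4,5,6,7,8,9}→8
  placing 0:c first → 9 extensions
  placing 7:f first → 1 extensions
total linear extensions = 10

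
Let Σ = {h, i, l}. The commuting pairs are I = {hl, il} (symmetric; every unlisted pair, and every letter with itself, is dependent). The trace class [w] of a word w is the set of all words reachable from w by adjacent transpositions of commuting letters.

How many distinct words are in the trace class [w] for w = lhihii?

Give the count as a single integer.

6

#0=l has no predecessor
#1=h has no predecessor
#2=i depends on [1:h]
#3=h depends on [2:i]
#4=i depends on [3:h]
#5=i depends on [4:i]
sources: [0:l, 1:h]
N(rest) = Σ N(rest − s) over sources s of rest; N(one piece) = 1:
  size 1 → [0]=1  [5]=1
  size 2 → [0,5]=2  [4,5]=1
  size 3 → [0,4,5]=3  [3,4,5]=1
  size 4 → [0,3,4,5]=4  [2,3,4,5]=1
  first=0(l) contributes 1
  first=1(h) contributes 5
|[w]| = 6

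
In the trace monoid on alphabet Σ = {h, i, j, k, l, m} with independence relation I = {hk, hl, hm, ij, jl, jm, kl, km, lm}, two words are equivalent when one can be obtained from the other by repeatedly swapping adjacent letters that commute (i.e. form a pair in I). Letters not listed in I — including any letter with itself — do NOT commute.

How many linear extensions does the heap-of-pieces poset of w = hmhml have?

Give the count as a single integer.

30

piece 0:h — minimal
piece 1:m — minimal
piece 2:h rests on {0:h}
piece 3:m rests on {1:m}
piece 4:l — minimal
minimal pieces: {0:h, 1:m, 4:l}
ways to finish when only these pieces remain (= sum over removing one remaining piece with nothing left below it):
  1 left: {2}→1  {3}→1  {4}→1
  2 left: {0,2}→1  {1,3}→1  {2,3}→2  {2,4}→2  {3,4}→2
  3 left: {0,2,3}→3  {0,2,4}→3  {1,2,3}→3  {1,3,4}→3  {2,3,4}→6
  placing 0:h first → 12 extensions
  placing 1:m first → 12 extensions
  placing 4:l first → 6 extensions
total linear extensions = 30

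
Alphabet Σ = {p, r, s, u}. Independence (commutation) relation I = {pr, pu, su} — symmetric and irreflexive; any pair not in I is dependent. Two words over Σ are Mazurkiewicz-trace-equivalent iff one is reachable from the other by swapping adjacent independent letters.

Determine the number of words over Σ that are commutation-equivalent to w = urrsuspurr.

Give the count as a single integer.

22

drop 0:u onto floor
drop 1:r onto {0:u}
drop 2:r onto {1:r}
drop 3:s onto {2:r}
drop 4:u onto {2:r}
drop 5:s onto {3:s}
drop 6:p onto {5:s}
drop 7:u onto {4:u}
drop 8:r onto {5:s, 7:u}
drop 9:r onto {8:r}
ground layer = {0:u}
drop-orders for the pieces not yet dropped (sum over which currently-grounded one goes next):
  1 to go: {6} 1  {9} 1
  2 to go: {6,9} 2  {8,9} 1
  3 to go: {6,8,9} 3  {7,8,9} 1
  4 to go: {4,7,8,9} 1  {5,6,8,9} 3  {6,7,8,9} 4
  5 to go: {3,5,6,8,9} 3  {4,6,7,8,9} 5  {5,6,7,8,9} 7
  6 to go: {3,5,6,7,8,9} 10  {4,5,6,7,8,9} 12
  7 to go: {3,4,5,6,7,8,9} 22
  8 to go: {2,3,4,5,6,7,8,9} 22
  if 0:u drops first: 22 orders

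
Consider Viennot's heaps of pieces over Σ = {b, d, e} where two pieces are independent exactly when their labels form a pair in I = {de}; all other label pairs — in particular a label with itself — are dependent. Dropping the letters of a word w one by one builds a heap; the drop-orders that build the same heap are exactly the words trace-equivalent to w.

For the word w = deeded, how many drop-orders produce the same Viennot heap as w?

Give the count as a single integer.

#0=d has no predecessor
#1=e has no predecessor
#2=e depends on [1:e]
#3=d depends on [0:d]
#4=e depends on [2:e]
#5=d depends on [3:d]
sources: [0:d, 1:e]
N(rest) = Σ N(rest − s) over sources s of rest; N(one piece) = 1:
  size 1 → [4]=1  [5]=1
  size 2 → [2,4]=1  [3,5]=1  [4,5]=2
  size 3 → [0,3,5]=1  [1,2,4]=1  [2,4,5]=3  [3,4,5]=3
  size 4 → [0,3,4,5]=4  [1,2,4,5]=4  [2,3,4,5]=6
  first=0(d) contributes 10
  first=1(e) contributes 10
|[w]| = 20

20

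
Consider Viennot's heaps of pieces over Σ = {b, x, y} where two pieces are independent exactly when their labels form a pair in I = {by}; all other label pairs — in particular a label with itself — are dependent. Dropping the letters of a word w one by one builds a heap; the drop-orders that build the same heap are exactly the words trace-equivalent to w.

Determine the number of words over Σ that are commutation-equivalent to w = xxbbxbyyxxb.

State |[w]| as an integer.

3

0(x) covers ∅
1(x) covers 0:x
2(b) covers 1:x
3(b) covers 2:b
4(x) covers 3:b
5(b) covers 4:x
6(y) covers 4:x
7(y) covers 6:y
8(x) covers 5:b, 7:y
9(x) covers 8:x
10(b) covers 9:x
floor of heap: 0:x
completions by unplaced set U, small U first (add the entries for U minus each lowest piece of U):
  |U|=1: {10}:1
  |U|=2: {9,10}:1
  |U|=3: {8,9,10}:1
  |U|=4: {5,8,9,10}:1  {7,8,9,10}:1
  |U|=5: {5,7,8,9,10}:2  {6,7,8,9,10}:1
  |U|=6: {5,6,7,8,9,10}:3
  |U|=7: {4,5,6,7,8,9,10}:3
  |U|=8: {3,4,5,6,7,8,9,10}:3
  |U|=9: {2,3,4,5,6,7,8,9,10}:3
  start at 0(x): 3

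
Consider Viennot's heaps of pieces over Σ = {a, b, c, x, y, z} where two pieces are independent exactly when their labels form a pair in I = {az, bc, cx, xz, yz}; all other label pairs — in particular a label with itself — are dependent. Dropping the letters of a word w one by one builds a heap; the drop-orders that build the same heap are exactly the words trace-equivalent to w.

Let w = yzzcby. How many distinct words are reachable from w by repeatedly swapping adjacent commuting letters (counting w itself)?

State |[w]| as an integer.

drop 0:y onto floor
drop 1:z onto floor
drop 2:z onto {1:z}
drop 3:c onto {0:y, 2:z}
drop 4:b onto {0:y, 2:z}
drop 5:y onto {3:c, 4:b}
ground layer = {0:y, 1:z}
drop-orders for the pieces not yet dropped (sum over which currently-grounded one goes next):
  1 to go: {5} 1
  2 to go: {3,5} 1  {4,5} 1
  3 to go: {3,4,5} 2
  4 to go: {0,3,4,5} 2  {2,3,4,5} 2
  if 0:y drops first: 2 orders
  if 1:z drops first: 4 orders
heap linearizations: 6

6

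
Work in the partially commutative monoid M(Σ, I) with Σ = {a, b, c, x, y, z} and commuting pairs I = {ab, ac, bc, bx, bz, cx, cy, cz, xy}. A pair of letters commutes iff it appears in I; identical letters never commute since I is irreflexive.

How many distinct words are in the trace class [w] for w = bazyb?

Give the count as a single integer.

piece 0:b — minimal
piece 1:a — minimal
piece 2:z rests on {1:a}
piece 3:y rests on {0:b, 2:z}
piece 4:b rests on {3:y}
minimal pieces: {0:b, 1:a}
ways to finish when only these pieces remain (= sum over removing one remaining piece with nothing left below it):
  1 left: {4}→1
  2 left: {3,4}→1
  3 left: {0,3,4}→1  {2,3,4}→1
  placing 0:b first → 1 extensions
  placing 1:a first → 2 extensions
total linear extensions = 3

3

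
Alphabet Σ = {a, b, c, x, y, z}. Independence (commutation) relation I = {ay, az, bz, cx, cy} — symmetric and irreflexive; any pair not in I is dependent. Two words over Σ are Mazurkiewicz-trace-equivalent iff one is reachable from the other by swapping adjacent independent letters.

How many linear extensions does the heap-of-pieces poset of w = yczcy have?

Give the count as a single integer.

4

drop 0:y onto floor
drop 1:c onto floor
drop 2:z onto {0:y, 1:c}
drop 3:c onto {2:z}
drop 4:y onto {2:z}
ground layer = {0:y, 1:c}
drop-orders for the pieces not yet dropped (sum over which currently-grounded one goes next):
  1 to go: {3} 1  {4} 1
  2 to go: {3,4} 2
  3 to go: {2,3,4} 2
  if 0:y drops first: 2 orders
  if 1:c drops first: 2 orders
heap linearizations: 4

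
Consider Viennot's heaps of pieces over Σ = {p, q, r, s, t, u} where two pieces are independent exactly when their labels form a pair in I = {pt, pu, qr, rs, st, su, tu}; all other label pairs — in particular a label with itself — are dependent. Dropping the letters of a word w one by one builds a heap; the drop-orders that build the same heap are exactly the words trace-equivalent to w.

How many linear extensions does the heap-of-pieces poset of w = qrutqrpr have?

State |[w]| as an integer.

8

0(q) covers ∅
1(r) covers ∅
2(u) covers 0:q, 1:r
3(t) covers 0:q, 1:r
4(q) covers 2:u, 3:t
5(r) covers 2:u, 3:t
6(p) covers 4:q, 5:r
7(r) covers 6:p
floor of heap: 0:q, 1:r
completions by unplaced set U, small U first (add the entries for U minus each lowest piece of U):
  |U|=1: {7}:1
  |U|=2: {6,7}:1
  |U|=3: {4,6,7}:1  {5,6,7}:1
  |U|=4: {4,5,6,7}:2
  |U|=5: {2,4,5,6,7}:2  {3,4,5,6,7}:2
  |U|=6: {2,3,4,5,6,7}:4
  start at 0(q): 4
  start at 1(r): 4
sum over floor = 8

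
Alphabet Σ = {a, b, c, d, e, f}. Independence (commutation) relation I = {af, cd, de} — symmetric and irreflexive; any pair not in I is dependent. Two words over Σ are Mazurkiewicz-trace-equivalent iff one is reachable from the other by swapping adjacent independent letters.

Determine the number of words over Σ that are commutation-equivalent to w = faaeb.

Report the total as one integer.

3

#0=f has no predecessor
#1=a has no predecessor
#2=a depends on [1:a]
#3=e depends on [0:f, 2:a]
#4=b depends on [3:e]
sources: [0:f, 1:a]
N(rest) = Σ N(rest − s) over sources s of rest; N(one piece) = 1:
  size 1 → [4]=1
  size 2 → [3,4]=1
  size 3 → [0,3,4]=1  [2,3,4]=1
  first=0(f) contributes 1
  first=1(a) contributes 2
|[w]| = 3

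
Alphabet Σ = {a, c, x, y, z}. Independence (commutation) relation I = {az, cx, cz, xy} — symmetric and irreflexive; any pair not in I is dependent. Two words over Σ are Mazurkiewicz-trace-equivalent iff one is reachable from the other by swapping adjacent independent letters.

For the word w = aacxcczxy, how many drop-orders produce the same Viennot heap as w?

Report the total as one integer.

30

piece 0:a — minimal
piece 1:a rests on {0:a}
piece 2:c rests on {1:a}
piece 3:x rests on {1:a}
piece 4:c rests on {2:c}
piece 5:c rests on {4:c}
piece 6:z rests on {3:x}
piece 7:x rests on {6:z}
piece 8:y rests on {5:c, 6:z}
minimal pieces: {0:a}
ways to finish when only these pieces remain (= sum over removing one remaining piece with nothing left below it):
  1 left: {7}→1  {8}→1
  2 left: {5,8}→1  {7,8}→2
  3 left: {4,5,8}→1  {5,7,8}→3  {6,7,8}→2
  4 left: {2,4,5,8}→1  {3,6,7,8}→2  {4,5,7,8}→4  {5,6,7,8}→5
  5 left: {2,4,5,7,8}→5  {3,5,6,7,8}→7  {4,5,6,7,8}→9
  6 left: {2,4,5,6,7,8}→14  {3,4,5,6,7,8}→16
  7 left: {2,3,4,5,6,7,8}→30
  placing 0:a first → 30 extensions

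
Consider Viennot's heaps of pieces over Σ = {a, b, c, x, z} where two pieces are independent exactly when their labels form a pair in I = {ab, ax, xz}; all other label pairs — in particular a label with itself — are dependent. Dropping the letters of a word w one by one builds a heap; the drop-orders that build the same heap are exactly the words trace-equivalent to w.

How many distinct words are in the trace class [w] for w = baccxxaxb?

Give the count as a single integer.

piece 0:b — minimal
piece 1:a — minimal
piece 2:c rests on {0:b, 1:a}
piece 3:c rests on {2:c}
piece 4:x rests on {3:c}
piece 5:x rests on {4:x}
piece 6:a rests on {3:c}
piece 7:x rests on {5:x}
piece 8:b rests on {7:x}
minimal pieces: {0:b, 1:a}
ways to finish when only these pieces remain (= sum over removing one remaining piece with nothing left below it):
  1 left: {6}→1  {8}→1
  2 left: {6,8}→2  {7,8}→1
  3 left: {5,7,8}→1  {6,7,8}→3
  4 left: {4,5,7,8}→1  {5,6,7,8}→4
  5 left: {4,5,6,7,8}→5
  6 left: {3,4,5,6,7,8}→5
  7 left: {2,3,4,5,6,7,8}→5
  placing 0:b first → 5 extensions
  placing 1:a first → 5 extensions
total linear extensions = 10

10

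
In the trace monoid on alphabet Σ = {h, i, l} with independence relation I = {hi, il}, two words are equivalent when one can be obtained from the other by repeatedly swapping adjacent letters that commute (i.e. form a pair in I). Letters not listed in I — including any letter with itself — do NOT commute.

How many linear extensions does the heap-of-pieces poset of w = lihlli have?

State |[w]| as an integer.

15

0(l) covers ∅
1(i) covers ∅
2(h) covers 0:l
3(l) covers 2:h
4(l) covers 3:l
5(i) covers 1:i
floor of heap: 0:l, 1:i
completions by unplaced set U, small U first (add the entries for U minus each lowest piece of U):
  |U|=1: {4}:1  {5}:1
  |U|=2: {1,5}:1  {3,4}:1  {4,5}:2
  |U|=3: {1,4,5}:3  {2,3,4}:1  {3,4,5}:3
  |U|=4: {0,2,3,4}:1  {1,3,4,5}:6  {2,3,4,5}:4
  start at 0(l): 10
  start at 1(i): 5
sum over floor = 15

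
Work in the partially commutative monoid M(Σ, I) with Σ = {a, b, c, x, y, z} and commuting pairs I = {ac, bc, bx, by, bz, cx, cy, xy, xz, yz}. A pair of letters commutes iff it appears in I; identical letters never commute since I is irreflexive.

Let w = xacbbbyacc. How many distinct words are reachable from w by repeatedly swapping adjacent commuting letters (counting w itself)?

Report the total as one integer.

480

0(x) covers ∅
1(a) covers 0:x
2(c) covers ∅
3(b) covers 1:a
4(b) covers 3:b
5(b) covers 4:b
6(y) covers 1:a
7(a) covers 5:b, 6:y
8(c) covers 2:c
9(c) covers 8:c
floor of heap: 0:x, 2:c
completions by unplaced set U, small U first (add the entries for U minus each lowest piece of U):
  |U|=1: {7}:1  {9}:1
  |U|=2: {5,7}:1  {6,7}:1  {7,9}:2  {8,9}:1
  |U|=3: {2,8,9}:1  {4,5,7}:1  {5,6,7}:2  {5,7,9}:3  {6,7,9}:3  {7,8,9}:3
  |U|=4: {2,7,8,9}:4  {3,4,5,7}:1  {4,5,6,7}:3  {4,5,7,9}:4  {5,6,7,9}:8  {5,7,8,9}:6  {6,7,8,9}:6
  |U|=5: {2,5,7,8,9}:10  {2,6,7,8,9}:10  {3,4,5,6,7}:4  {3,4,5,7,9}:5  {4,5,6,7,9}:15  {4,5,7,8,9}:10  {5,6,7,8,9}:20
  |U|=6: {1,3,4,5,6,7}:4  {2,4,5,7,8,9}:20  {2,5,6,7,8,9}:40  {3,4,5,6,7,9}:24  {3,4,5,7,8,9}:15  {4,5,6,7,8,9}:45
  |U|=7: {0,1,3,4,5,6,7}:4  {1,3,4,5,6,7,9}:28  {2,3,4,5,7,8,9}:35  {2,4,5,6,7,8,9}:105  {3,4,5,6,7,8,9}:84
  |U|=8: {0,1,3,4,5,6,7,9}:32  {1,3,4,5,6,7,8,9}:112  {2,3,4,5,6,7,8,9}:224
  start at 0(x): 336
  start at 2(c): 144
sum over floor = 480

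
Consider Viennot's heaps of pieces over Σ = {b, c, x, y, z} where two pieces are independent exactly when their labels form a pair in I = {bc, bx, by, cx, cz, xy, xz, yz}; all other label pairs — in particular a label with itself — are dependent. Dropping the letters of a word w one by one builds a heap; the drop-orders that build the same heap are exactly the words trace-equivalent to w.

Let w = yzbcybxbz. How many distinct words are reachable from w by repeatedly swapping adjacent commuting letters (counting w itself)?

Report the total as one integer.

#0=y has no predecessor
#1=z has no predecessor
#2=b depends on [1:z]
#3=c depends on [0:y]
#4=y depends on [3:c]
#5=b depends on [2:b]
#6=x has no predecessor
#7=b depends on [5:b]
#8=z depends on [7:b]
sources: [0:y, 1:z, 6:x]
N(rest) = Σ N(rest − s) over sources s of rest; N(one piece) = 1:
  size 1 → [4]=1  [6]=1  [8]=1
  size 2 → [3,4]=1  [4,6]=2  [4,8]=2  [6,8]=2  [7,8]=1
  size 3 → [0,3,4]=1  [3,4,6]=3  [3,4,8]=3  [4,6,8]=6  [4,7,8]=3  [5,7,8]=1  [6,7,8]=3
  size 4 → [0,3,4,6]=4  [0,3,4,8]=4  [2,5,7,8]=1  [3,4,6,8]=12  [3,4,7,8]=6  [4,5,7,8]=4  [4,6,7,8]=12  [5,6,7,8]=4
  size 5 → [0,3,4,6,8]=20  [0,3,4,7,8]=10  [1,2,5,7,8]=1  [2,4,5,7,8]=5  [2,5,6,7,8]=5  [3,4,5,7,8]=10  [3,4,6,7,8]=30  [4,5,6,7,8]=20
  size 6 → [0,3,4,5,7,8]=20  [0,3,4,6,7,8]=60  [1,2,4,5,7,8]=6  [1,2,5,6,7,8]=6  [2,3,4,5,7,8]=15  [2,4,5,6,7,8]=30  [3,4,5,6,7,8]=60
  size 7 → [0,2,3,4,5,7,8]=35  [0,3,4,5,6,7,8]=140  [1,2,3,4,5,7,8]=21  [1,2,4,5,6,7,8]=42  [2,3,4,5,6,7,8]=105
  first=0(y) contributes 168
  first=1(z) contributes 280
  first=6(x) contributes 56
|[w]| = 504

504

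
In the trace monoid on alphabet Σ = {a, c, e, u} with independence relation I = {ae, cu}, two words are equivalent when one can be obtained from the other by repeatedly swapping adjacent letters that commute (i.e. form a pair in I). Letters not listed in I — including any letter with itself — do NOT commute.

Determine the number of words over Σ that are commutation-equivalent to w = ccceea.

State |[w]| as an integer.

piece 0:c — minimal
piece 1:c rests on {0:c}
piece 2:c rests on {1:c}
piece 3:e rests on {2:c}
piece 4:e rests on {3:e}
piece 5:a rests on {2:c}
minimal pieces: {0:c}
ways to finish when only these pieces remain (= sum over removing one remaining piece with nothing left below it):
  1 left: {4}→1  {5}→1
  2 left: {3,4}→1  {4,5}→2
  3 left: {3,4,5}→3
  4 left: {2,3,4,5}→3
  placing 0:c first → 3 extensions

3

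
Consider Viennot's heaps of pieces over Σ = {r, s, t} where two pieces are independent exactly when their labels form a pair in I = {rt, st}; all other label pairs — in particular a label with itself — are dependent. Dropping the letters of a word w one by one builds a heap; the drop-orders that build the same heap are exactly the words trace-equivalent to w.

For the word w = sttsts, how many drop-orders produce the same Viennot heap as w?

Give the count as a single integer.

drop 0:s onto floor
drop 1:t onto floor
drop 2:t onto {1:t}
drop 3:s onto {0:s}
drop 4:t onto {2:t}
drop 5:s onto {3:s}
ground layer = {0:s, 1:t}
drop-orders for the pieces not yet dropped (sum over which currently-grounded one goes next):
  1 to go: {4} 1  {5} 1
  2 to go: {2,4} 1  {3,5} 1  {4,5} 2
  3 to go: {0,3,5} 1  {1,2,4} 1  {2,4,5} 3  {3,4,5} 3
  4 to go: {0,3,4,5} 4  {1,2,4,5} 4  {2,3,4,5} 6
  if 0:s drops first: 10 orders
  if 1:t drops first: 10 orders
heap linearizations: 20

20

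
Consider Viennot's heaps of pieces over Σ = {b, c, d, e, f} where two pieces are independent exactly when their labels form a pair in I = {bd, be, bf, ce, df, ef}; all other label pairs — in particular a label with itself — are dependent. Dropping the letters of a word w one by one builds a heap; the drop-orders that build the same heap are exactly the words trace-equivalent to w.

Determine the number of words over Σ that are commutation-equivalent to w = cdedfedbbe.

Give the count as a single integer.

252

piece 0:c — minimal
piece 1:d rests on {0:c}
piece 2:e rests on {1:d}
piece 3:d rests on {2:e}
piece 4:f rests on {0:c}
piece 5:e rests on {3:d}
piece 6:d rests on {5:e}
piece 7:b rests on {0:c}
piece 8:b rests on {7:b}
piece 9:e rests on {6:d}
minimal pieces: {0:c}
ways to finish when only these pieces remain (= sum over removing one remaining piece with nothing left below it):
  1 left: {4}→1  {8}→1  {9}→1
  2 left: {4,8}→2  {4,9}→2  {6,9}→1  {7,8}→1  {8,9}→2
  3 left: {4,6,9}→3  {4,7,8}→3  {4,8,9}→6  {5,6,9}→1  {6,8,9}→3  {7,8,9}→3
  4 left: {3,5,6,9}→1  {4,5,6,9}→4  {4,6,8,9}→12  {4,7,8,9}→12  {5,6,8,9}→4  {6,7,8,9}→6
  5 left: {2,3,5,6,9}→1  {3,4,5,6,9}→5  {3,5,6,8,9}→5  {4,5,6,8,9}→20  {4,6,7,8,9}→30  {5,6,7,8,9}→10
  6 left: {1,2,3,5,6,9}→1  {2,3,4,5,6,9}→6  {2,3,5,6,8,9}→6  {3,4,5,6,8,9}→30  {3,5,6,7,8,9}→15  {4,5,6,7,8,9}→60
  7 left: {1,2,3,4,5,6,9}→7  {1,2,3,5,6,8,9}→7  {2,3,4,5,6,8,9}→42  {2,3,5,6,7,8,9}→21  {3,4,5,6,7,8,9}→105
  8 left: {1,2,3,4,5,6,8,9}→56  {1,2,3,5,6,7,8,9}→28  {2,3,4,5,6,7,8,9}→168
  placing 0:c first → 252 extensions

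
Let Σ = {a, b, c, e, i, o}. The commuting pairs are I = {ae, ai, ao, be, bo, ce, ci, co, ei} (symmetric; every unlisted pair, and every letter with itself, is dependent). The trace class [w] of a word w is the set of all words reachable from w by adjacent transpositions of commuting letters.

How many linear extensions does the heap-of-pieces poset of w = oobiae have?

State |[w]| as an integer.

drop 0:o onto floor
drop 1:o onto {0:o}
drop 2:b onto floor
drop 3:i onto {1:o, 2:b}
drop 4:a onto {2:b}
drop 5:e onto {1:o}
ground layer = {0:o, 2:b}
drop-orders for the pieces not yet dropped (sum over which currently-grounded one goes next):
  1 to go: {3} 1  {4} 1  {5} 1
  2 to go: {3,4} 2  {3,5} 2  {4,5} 2
  3 to go: {1,3,5} 2  {2,3,4} 2  {3,4,5} 6
  4 to go: {0,1,3,5} 2  {1,3,4,5} 8  {2,3,4,5} 8
  if 0:o drops first: 16 orders
  if 2:b drops first: 10 orders
heap linearizations: 26

26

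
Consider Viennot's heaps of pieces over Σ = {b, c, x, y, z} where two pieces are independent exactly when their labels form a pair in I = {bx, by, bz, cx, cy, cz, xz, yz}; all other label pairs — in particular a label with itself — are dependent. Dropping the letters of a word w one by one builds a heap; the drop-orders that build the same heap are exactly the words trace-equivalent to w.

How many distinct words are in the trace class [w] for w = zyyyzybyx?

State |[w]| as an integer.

drop 0:z onto floor
drop 1:y onto floor
drop 2:y onto {1:y}
drop 3:y onto {2:y}
drop 4:z onto {0:z}
drop 5:y onto {3:y}
drop 6:b onto floor
drop 7:y onto {5:y}
drop 8:x onto {7:y}
ground layer = {0:z, 1:y, 6:b}
drop-orders for the pieces not yet dropped (sum over which currently-grounded one goes next):
  1 to go: {4} 1  {6} 1  {8} 1
  2 to go: {0,4} 1  {4,6} 2  {4,8} 2  {6,8} 2  {7,8} 1
  3 to go: {0,4,6} 3  {0,4,8} 3  {4,6,8} 6  {4,7,8} 3  {5,7,8} 1  {6,7,8} 3
  4 to go: {0,4,6,8} 12  {0,4,7,8} 6  {3,5,7,8} 1  {4,5,7,8} 4  {4,6,7,8} 12  {5,6,7,8} 4
  5 to go: {0,4,5,7,8} 10  {0,4,6,7,8} 30  {2,3,5,7,8} 1  {3,4,5,7,8} 5  {3,5,6,7,8} 5  {4,5,6,7,8} 20
  6 to go: {0,3,4,5,7,8} 15  {0,4,5,6,7,8} 60  {1,2,3,5,7,8} 1  {2,3,4,5,7,8} 6  {2,3,5,6,7,8} 6  {3,4,5,6,7,8} 30
  7 to go: {0,2,3,4,5,7,8} 21  {0,3,4,5,6,7,8} 105  {1,2,3,4,5,7,8} 7  {1,2,3,5,6,7,8} 7  {2,3,4,5,6,7,8} 42
  if 0:z drops first: 56 orders
  if 1:y drops first: 168 orders
  if 6:b drops first: 28 orders
heap linearizations: 252

252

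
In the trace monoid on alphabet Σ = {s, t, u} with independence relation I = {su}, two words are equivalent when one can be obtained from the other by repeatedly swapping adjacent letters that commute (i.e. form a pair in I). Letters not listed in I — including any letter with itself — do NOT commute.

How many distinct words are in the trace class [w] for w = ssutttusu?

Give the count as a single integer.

#0=s has no predecessor
#1=s depends on [0:s]
#2=u has no predecessor
#3=t depends on [1:s, 2:u]
#4=t depends on [3:t]
#5=t depends on [4:t]
#6=u depends on [5:t]
#7=s depends on [5:t]
#8=u depends on [6:u]
sources: [0:s, 2:u]
N(rest) = Σ N(rest − s) over sources s of rest; N(one piece) = 1:
  size 1 → [7]=1  [8]=1
  size 2 → [6,8]=1  [7,8]=2
  size 3 → [6,7,8]=3
  size 4 → [5,6,7,8]=3
  size 5 → [4,5,6,7,8]=3
  size 6 → [3,4,5,6,7,8]=3
  size 7 → [1,3,4,5,6,7,8]=3  [2,3,4,5,6,7,8]=3
  first=0(s) contributes 6
  first=2(u) contributes 3
|[w]| = 9

9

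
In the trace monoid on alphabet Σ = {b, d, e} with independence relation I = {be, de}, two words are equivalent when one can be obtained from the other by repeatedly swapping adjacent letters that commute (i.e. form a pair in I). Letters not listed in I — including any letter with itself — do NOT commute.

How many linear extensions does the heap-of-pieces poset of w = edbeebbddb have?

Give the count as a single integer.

#0=e has no predecessor
#1=d has no predecessor
#2=b depends on [1:d]
#3=e depends on [0:e]
#4=e depends on [3:e]
#5=b depends on [2:b]
#6=b depends on [5:b]
#7=d depends on [6:b]
#8=d depends on [7:d]
#9=b depends on [8:d]
sources: [0:e, 1:d]
N(rest) = Σ N(rest − s) over sources s of rest; N(one piece) = 1:
  size 1 → [4]=1  [9]=1
  size 2 → [3,4]=1  [4,9]=2  [8,9]=1
  size 3 → [0,3,4]=1  [3,4,9]=3  [4,8,9]=3  [7,8,9]=1
  size 4 → [0,3,4,9]=4  [3,4,8,9]=6  [4,7,8,9]=4  [6,7,8,9]=1
  size 5 → [0,3,4,8,9]=10  [3,4,7,8,9]=10  [4,6,7,8,9]=5  [5,6,7,8,9]=1
  size 6 → [0,3,4,7,8,9]=20  [2,5,6,7,8,9]=1  [3,4,6,7,8,9]=15  [4,5,6,7,8,9]=6
  size 7 → [0,3,4,6,7,8,9]=35  [1,2,5,6,7,8,9]=1  [2,4,5,6,7,8,9]=7  [3,4,5,6,7,8,9]=21
  size 8 → [0,3,4,5,6,7,8,9]=56  [1,2,4,5,6,7,8,9]=8  [2,3,4,5,6,7,8,9]=28
  first=0(e) contributes 36
  first=1(d) contributes 84
|[w]| = 120

120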